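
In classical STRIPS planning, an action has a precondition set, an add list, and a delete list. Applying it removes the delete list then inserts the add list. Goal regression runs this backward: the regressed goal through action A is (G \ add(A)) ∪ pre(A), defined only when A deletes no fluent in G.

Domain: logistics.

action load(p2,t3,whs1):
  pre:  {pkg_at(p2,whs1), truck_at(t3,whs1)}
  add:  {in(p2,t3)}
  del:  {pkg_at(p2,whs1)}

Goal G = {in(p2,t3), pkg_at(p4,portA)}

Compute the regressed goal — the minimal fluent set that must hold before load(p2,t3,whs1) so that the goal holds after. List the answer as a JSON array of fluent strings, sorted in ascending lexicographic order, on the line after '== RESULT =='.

Regress:
  G ∩ del = {}  (empty — regression defined)
  G \ add = {in(p2,t3), pkg_at(p4,portA)} \ {in(p2,t3)} = {pkg_at(p4,portA)}
  ∪ pre   = {pkg_at(p4,portA)} ∪ {pkg_at(p2,whs1), truck_at(t3,whs1)}
          = {pkg_at(p2,whs1), pkg_at(p4,portA), truck_at(t3,whs1)}

== RESULT ==
["pkg_at(p2,whs1)", "pkg_at(p4,portA)", "truck_at(t3,whs1)"]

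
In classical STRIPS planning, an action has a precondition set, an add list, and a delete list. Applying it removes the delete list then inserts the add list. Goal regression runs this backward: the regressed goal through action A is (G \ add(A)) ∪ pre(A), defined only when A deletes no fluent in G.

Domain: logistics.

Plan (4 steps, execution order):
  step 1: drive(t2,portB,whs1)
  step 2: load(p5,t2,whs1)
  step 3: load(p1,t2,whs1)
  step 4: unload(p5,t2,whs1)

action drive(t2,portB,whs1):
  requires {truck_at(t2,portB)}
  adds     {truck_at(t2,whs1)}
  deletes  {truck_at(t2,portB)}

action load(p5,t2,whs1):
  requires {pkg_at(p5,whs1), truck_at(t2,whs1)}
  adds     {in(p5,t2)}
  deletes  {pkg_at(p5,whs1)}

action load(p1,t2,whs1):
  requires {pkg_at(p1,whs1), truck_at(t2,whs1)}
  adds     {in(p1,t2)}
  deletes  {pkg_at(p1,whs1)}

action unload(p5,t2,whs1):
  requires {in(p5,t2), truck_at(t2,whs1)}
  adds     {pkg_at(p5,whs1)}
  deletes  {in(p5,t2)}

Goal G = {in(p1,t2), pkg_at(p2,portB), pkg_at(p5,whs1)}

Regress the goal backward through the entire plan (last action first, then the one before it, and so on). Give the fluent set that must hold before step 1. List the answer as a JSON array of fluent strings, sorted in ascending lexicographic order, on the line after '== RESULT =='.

Regress step by step:
  through step 4 (unload(p5,t2,whs1)): drop {pkg_at(p5,whs1)}, keep {in(p1,t2), pkg_at(p2,portB)}, require {in(p5,t2), truck_at(t2,whs1)}
    → {in(p1,t2), in(p5,t2), pkg_at(p2,portB), truck_at(t2,whs1)}
  through step 3 (load(p1,t2,whs1)): drop {in(p1,t2)}, keep {in(p5,t2), pkg_at(p2,portB), truck_at(t2,whs1)}, require {pkg_at(p1,whs1), truck_at(t2,whs1)}
    → {in(p5,t2), pkg_at(p1,whs1), pkg_at(p2,portB), truck_at(t2,whs1)}
  through step 2 (load(p5,t2,whs1)): drop {in(p5,t2)}, keep {pkg_at(p1,whs1), pkg_at(p2,portB), truck_at(t2,whs1)}, require {pkg_at(p5,whs1), truck_at(t2,whs1)}
    → {pkg_at(p1,whs1), pkg_at(p2,portB), pkg_at(p5,whs1), truck_at(t2,whs1)}
  through step 1 (drive(t2,portB,whs1)): drop {truck_at(t2,whs1)}, keep {pkg_at(p1,whs1), pkg_at(p2,portB), pkg_at(p5,whs1)}, require {truck_at(t2,portB)}
    → {pkg_at(p1,whs1), pkg_at(p2,portB), pkg_at(p5,whs1), truck_at(t2,portB)}

== RESULT ==
["pkg_at(p1,whs1)", "pkg_at(p2,portB)", "pkg_at(p5,whs1)", "truck_at(t2,portB)"]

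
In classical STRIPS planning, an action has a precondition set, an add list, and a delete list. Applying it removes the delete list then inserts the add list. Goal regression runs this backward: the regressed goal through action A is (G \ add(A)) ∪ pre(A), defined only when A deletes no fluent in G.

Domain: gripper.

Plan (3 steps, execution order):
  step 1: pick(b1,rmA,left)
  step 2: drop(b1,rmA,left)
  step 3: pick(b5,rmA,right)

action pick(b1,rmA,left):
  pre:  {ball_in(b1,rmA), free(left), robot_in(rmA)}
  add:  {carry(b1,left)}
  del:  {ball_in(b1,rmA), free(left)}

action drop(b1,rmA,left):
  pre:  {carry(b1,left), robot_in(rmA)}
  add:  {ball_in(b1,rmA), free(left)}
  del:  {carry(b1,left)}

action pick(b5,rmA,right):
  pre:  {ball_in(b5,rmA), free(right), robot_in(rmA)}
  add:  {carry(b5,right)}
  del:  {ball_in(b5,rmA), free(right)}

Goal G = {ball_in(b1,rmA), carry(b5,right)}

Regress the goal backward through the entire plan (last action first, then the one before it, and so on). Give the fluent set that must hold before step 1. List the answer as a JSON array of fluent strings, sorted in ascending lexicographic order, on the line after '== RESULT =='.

Regress step by step:
  through step 3 (pick(b5,rmA,right)): drop {carry(b5,right)}, keep {ball_in(b1,rmA)}, require {ball_in(b5,rmA), free(right), robot_in(rmA)}
    → {ball_in(b1,rmA), ball_in(b5,rmA), free(right), robot_in(rmA)}
  through step 2 (drop(b1,rmA,left)): drop {ball_in(b1,rmA)}, keep {ball_in(b5,rmA), free(right), robot_in(rmA)}, require {carry(b1,left), robot_in(rmA)}
    → {ball_in(b5,rmA), carry(b1,left), free(right), robot_in(rmA)}
  through step 1 (pick(b1,rmA,left)): drop {carry(b1,left)}, keep {ball_in(b5,rmA), free(right), robot_in(rmA)}, require {ball_in(b1,rmA), free(left), robot_in(rmA)}
    → {ball_in(b1,rmA), ball_in(b5,rmA), free(left), free(right), robot_in(rmA)}

== RESULT ==
["ball_in(b1,rmA)", "ball_in(b5,rmA)", "free(left)", "free(right)", "robot_in(rmA)"]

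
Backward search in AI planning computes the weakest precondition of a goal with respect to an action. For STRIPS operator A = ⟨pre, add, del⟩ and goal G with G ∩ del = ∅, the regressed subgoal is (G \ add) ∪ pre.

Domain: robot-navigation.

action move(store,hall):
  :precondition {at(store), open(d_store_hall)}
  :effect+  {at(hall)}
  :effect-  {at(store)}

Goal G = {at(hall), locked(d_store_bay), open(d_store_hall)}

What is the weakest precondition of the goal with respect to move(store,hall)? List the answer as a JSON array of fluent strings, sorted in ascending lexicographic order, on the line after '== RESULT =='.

Compute (G \ add) ∪ pre:
  G ∩ del = {}  (empty — regression defined)
  G \ add = {at(hall), locked(d_store_bay), open(d_store_hall)} \ {at(hall)} = {locked(d_store_bay), open(d_store_hall)}
  ∪ pre   = {locked(d_store_bay), open(d_store_hall)} ∪ {at(store), open(d_store_hall)}
          = {at(store), locked(d_store_bay), open(d_store_hall)}

== RESULT ==
["at(store)", "locked(d_store_bay)", "open(d_store_hall)"]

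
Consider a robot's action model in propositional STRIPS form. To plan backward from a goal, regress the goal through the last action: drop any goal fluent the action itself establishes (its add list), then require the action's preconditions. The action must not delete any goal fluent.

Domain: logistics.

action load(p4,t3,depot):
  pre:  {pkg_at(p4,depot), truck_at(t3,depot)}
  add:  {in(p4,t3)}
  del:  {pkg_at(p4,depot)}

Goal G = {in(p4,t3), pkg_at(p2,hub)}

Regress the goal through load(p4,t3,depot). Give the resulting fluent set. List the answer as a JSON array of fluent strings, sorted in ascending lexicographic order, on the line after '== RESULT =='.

Compute (G \ add) ∪ pre:
  G ∩ del = {}  (empty — regression defined)
  G \ add = {in(p4,t3), pkg_at(p2,hub)} \ {in(p4,t3)} = {pkg_at(p2,hub)}
  ∪ pre   = {pkg_at(p2,hub)} ∪ {pkg_at(p4,depot), truck_at(t3,depot)}
          = {pkg_at(p2,hub), pkg_at(p4,depot), truck_at(t3,depot)}

== RESULT ==
["pkg_at(p2,hub)", "pkg_at(p4,depot)", "truck_at(t3,depot)"]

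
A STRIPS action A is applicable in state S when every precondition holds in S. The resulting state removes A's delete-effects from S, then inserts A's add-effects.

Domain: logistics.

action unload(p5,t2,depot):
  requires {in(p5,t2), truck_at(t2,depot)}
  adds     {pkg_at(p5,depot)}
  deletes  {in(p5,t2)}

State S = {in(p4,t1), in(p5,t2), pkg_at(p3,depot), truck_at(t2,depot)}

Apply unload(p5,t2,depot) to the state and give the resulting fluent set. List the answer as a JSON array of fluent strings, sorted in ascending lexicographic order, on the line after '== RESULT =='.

Compute (S \ del) ∪ add:
  pre ⊆ S: {in(p5,t2), truck_at(t2,depot)} ⊆ S  — applicable
  S \ del = {in(p4,t1), pkg_at(p3,depot), truck_at(t2,depot)}
  ∪ add   = {in(p4,t1), pkg_at(p3,depot), pkg_at(p5,depot), truck_at(t2,depot)}

== RESULT ==
["in(p4,t1)", "pkg_at(p3,depot)", "pkg_at(p5,depot)", "truck_at(t2,depot)"]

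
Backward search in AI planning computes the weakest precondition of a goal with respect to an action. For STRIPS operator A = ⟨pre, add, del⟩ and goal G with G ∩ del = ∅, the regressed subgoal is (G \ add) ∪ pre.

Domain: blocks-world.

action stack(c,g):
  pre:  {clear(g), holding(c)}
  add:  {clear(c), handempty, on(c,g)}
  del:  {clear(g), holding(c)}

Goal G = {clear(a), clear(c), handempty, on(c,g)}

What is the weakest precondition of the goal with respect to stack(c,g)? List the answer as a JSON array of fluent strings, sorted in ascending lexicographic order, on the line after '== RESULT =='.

Compute (G \ add) ∪ pre:
  G ∩ del = {}  (empty — regression defined)
  G \ add = {clear(a), clear(c), handempty, on(c,g)} \ {clear(c), handempty, on(c,g)} = {clear(a)}
  ∪ pre   = {clear(a)} ∪ {clear(g), holding(c)}
          = {clear(a), clear(g), holding(c)}

== RESULT ==
["clear(a)", "clear(g)", "holding(c)"]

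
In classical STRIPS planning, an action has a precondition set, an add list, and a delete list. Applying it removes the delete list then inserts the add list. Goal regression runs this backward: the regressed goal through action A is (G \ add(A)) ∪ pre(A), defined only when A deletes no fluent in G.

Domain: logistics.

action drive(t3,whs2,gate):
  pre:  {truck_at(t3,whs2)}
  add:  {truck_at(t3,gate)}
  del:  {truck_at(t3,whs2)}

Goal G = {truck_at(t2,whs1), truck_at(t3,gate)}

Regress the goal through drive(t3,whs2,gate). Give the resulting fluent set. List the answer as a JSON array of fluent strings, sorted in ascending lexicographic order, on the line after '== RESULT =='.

Compute (G \ add) ∪ pre:
  G ∩ del = {}  (empty — regression defined)
  G \ add = {truck_at(t2,whs1), truck_at(t3,gate)} \ {truck_at(t3,gate)} = {truck_at(t2,whs1)}
  ∪ pre   = {truck_at(t2,whs1)} ∪ {truck_at(t3,whs2)}
          = {truck_at(t2,whs1), truck_at(t3,whs2)}

== RESULT ==
["truck_at(t2,whs1)", "truck_at(t3,whs2)"]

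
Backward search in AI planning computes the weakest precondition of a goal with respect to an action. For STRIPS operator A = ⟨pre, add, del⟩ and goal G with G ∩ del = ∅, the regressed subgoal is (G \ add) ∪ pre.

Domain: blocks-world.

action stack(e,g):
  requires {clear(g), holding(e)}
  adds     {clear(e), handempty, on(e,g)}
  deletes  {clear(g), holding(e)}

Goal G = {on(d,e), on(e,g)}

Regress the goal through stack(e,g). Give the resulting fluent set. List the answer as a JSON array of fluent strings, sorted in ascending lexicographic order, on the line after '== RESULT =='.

Regress:
  G ∩ del = {}  (empty — regression defined)
  G \ add = {on(d,e), on(e,g)} \ {clear(e), handempty, on(e,g)} = {on(d,e)}
  ∪ pre   = {on(d,e)} ∪ {clear(g), holding(e)}
          = {clear(g), holding(e), on(d,e)}

== RESULT ==
["clear(g)", "holding(e)", "on(d,e)"]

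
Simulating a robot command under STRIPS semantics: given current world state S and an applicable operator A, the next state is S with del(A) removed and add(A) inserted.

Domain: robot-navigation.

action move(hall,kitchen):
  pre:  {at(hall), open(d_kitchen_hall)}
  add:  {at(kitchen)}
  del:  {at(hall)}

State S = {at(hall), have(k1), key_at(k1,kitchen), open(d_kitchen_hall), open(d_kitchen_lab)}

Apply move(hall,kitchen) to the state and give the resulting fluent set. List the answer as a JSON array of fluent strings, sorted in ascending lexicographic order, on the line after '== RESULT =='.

Progress:
  pre ⊆ S: {at(hall), open(d_kitchen_hall)} ⊆ S  — applicable
  S \ del = {have(k1), key_at(k1,kitchen), open(d_kitchen_hall), open(d_kitchen_lab)}
  ∪ add   = {at(kitchen), have(k1), key_at(k1,kitchen), open(d_kitchen_hall), open(d_kitchen_lab)}

== RESULT ==
["at(kitchen)", "have(k1)", "key_at(k1,kitchen)", "open(d_kitchen_hall)", "open(d_kitchen_lab)"]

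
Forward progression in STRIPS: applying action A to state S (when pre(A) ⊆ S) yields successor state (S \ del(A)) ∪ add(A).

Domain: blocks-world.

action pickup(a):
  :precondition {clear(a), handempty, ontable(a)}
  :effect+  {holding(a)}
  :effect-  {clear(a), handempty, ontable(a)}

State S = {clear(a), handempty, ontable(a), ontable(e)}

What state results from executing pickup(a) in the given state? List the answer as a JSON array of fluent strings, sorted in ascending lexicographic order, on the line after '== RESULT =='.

Progress:
  pre ⊆ S: {clear(a), handempty, ontable(a)} ⊆ S  — applicable
  S \ del = {ontable(e)}
  ∪ add   = {holding(a), ontable(e)}

== RESULT ==
["holding(a)", "ontable(e)"]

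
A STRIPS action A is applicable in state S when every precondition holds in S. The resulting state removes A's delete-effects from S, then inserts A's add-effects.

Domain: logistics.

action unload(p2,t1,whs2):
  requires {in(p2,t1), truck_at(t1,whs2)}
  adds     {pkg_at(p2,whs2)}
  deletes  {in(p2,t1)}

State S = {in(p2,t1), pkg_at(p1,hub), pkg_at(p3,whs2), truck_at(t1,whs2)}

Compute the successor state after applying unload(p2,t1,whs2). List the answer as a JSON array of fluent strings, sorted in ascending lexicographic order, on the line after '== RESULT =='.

Compute (S \ del) ∪ add:
  pre ⊆ S: {in(p2,t1), truck_at(t1,whs2)} ⊆ S  — applicable
  S \ del = {pkg_at(p1,hub), pkg_at(p3,whs2), truck_at(t1,whs2)}
  ∪ add   = {pkg_at(p1,hub), pkg_at(p2,whs2), pkg_at(p3,whs2), truck_at(t1,whs2)}

== RESULT ==
["pkg_at(p1,hub)", "pkg_at(p2,whs2)", "pkg_at(p3,whs2)", "truck_at(t1,whs2)"]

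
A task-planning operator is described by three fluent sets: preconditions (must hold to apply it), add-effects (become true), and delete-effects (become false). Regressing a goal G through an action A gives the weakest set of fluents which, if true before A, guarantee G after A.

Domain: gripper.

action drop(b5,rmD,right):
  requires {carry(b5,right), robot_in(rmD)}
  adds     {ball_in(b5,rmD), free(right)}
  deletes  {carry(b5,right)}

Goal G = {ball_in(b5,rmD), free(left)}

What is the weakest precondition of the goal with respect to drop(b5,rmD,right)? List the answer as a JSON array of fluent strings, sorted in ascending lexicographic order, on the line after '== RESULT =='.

Regress:
  G ∩ del = {}  (empty — regression defined)
  G \ add = {ball_in(b5,rmD), free(left)} \ {ball_in(b5,rmD), free(right)} = {free(left)}
  ∪ pre   = {free(left)} ∪ {carry(b5,right), robot_in(rmD)}
          = {carry(b5,right), free(left), robot_in(rmD)}

== RESULT ==
["carry(b5,right)", "free(left)", "robot_in(rmD)"]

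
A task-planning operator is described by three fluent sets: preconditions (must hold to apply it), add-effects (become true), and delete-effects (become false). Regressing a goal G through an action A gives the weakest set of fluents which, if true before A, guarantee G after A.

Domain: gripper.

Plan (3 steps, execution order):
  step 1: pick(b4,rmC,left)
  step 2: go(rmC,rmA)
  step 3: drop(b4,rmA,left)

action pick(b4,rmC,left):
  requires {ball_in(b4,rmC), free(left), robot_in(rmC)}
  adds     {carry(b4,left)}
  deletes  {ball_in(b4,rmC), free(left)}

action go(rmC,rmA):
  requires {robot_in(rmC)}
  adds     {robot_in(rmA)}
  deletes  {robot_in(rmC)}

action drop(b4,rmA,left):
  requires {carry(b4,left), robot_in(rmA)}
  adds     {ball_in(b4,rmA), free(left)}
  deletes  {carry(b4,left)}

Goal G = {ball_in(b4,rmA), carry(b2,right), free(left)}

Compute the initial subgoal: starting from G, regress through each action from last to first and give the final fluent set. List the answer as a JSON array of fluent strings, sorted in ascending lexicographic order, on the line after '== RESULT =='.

Regress step by step:
  through step 3 (drop(b4,rmA,left)): drop {ball_in(b4,rmA), free(left)}, keep {carry(b2,right)}, require {carry(b4,left), robot_in(rmA)}
    → {carry(b2,right), carry(b4,left), robot_in(rmA)}
  through step 2 (go(rmC,rmA)): drop {robot_in(rmA)}, keep {carry(b2,right), carry(b4,left)}, require {robot_in(rmC)}
    → {carry(b2,right), carry(b4,left), robot_in(rmC)}
  through step 1 (pick(b4,rmC,left)): drop {carry(b4,left)}, keep {carry(b2,right), robot_in(rmC)}, require {ball_in(b4,rmC), free(left), robot_in(rmC)}
    → {ball_in(b4,rmC), carry(b2,right), free(left), robot_in(rmC)}

== RESULT ==
["ball_in(b4,rmC)", "carry(b2,right)", "free(left)", "robot_in(rmC)"]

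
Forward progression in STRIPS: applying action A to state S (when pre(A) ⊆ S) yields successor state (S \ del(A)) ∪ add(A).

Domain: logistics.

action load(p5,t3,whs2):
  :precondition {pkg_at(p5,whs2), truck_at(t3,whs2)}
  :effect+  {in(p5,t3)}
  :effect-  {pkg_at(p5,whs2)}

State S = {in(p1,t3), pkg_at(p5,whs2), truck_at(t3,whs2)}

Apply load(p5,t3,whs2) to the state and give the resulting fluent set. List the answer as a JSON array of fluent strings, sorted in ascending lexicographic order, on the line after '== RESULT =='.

Progress:
  pre ⊆ S: {pkg_at(p5,whs2), truck_at(t3,whs2)} ⊆ S  — applicable
  S \ del = {in(p1,t3), truck_at(t3,whs2)}
  ∪ add   = {in(p1,t3), in(p5,t3), truck_at(t3,whs2)}

== RESULT ==
["in(p1,t3)", "in(p5,t3)", "truck_at(t3,whs2)"]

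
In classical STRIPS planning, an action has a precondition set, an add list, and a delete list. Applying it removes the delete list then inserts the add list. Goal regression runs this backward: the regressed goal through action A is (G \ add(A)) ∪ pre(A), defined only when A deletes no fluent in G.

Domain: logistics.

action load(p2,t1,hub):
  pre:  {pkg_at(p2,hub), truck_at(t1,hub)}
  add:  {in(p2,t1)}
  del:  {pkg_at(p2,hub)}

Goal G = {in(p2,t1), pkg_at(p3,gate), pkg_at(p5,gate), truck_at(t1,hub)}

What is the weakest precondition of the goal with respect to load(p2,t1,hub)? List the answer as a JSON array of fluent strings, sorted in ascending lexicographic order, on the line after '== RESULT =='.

Compute (G \ add) ∪ pre:
  G ∩ del = {}  (empty — regression defined)
  G \ add = {in(p2,t1), pkg_at(p3,gate), pkg_at(p5,gate), truck_at(t1,hub)} \ {in(p2,t1)} = {pkg_at(p3,gate), pkg_at(p5,gate), truck_at(t1,hub)}
  ∪ pre   = {pkg_at(p3,gate), pkg_at(p5,gate), truck_at(t1,hub)} ∪ {pkg_at(p2,hub), truck_at(t1,hub)}
          = {pkg_at(p2,hub), pkg_at(p3,gate), pkg_at(p5,gate), truck_at(t1,hub)}

== RESULT ==
["pkg_at(p2,hub)", "pkg_at(p3,gate)", "pkg_at(p5,gate)", "truck_at(t1,hub)"]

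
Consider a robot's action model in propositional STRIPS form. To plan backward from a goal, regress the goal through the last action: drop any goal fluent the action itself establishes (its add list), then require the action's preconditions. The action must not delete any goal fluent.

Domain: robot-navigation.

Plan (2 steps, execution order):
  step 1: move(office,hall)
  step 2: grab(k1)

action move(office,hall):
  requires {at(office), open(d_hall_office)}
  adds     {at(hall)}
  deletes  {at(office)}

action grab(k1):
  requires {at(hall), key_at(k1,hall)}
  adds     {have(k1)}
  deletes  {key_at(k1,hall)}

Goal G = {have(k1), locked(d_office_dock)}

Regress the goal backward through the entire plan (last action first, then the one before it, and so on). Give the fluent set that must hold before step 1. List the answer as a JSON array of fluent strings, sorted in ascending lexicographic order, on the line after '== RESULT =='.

Regress step by step:
  through step 2 (grab(k1)): drop {have(k1)}, keep {locked(d_office_dock)}, require {at(hall), key_at(k1,hall)}
    → {at(hall), key_at(k1,hall), locked(d_office_dock)}
  through step 1 (move(office,hall)): drop {at(hall)}, keep {key_at(k1,hall), locked(d_office_dock)}, require {at(office), open(d_hall_office)}
    → {at(office), key_at(k1,hall), locked(d_office_dock), open(d_hall_office)}

== RESULT ==
["at(office)", "key_at(k1,hall)", "locked(d_office_dock)", "open(d_hall_office)"]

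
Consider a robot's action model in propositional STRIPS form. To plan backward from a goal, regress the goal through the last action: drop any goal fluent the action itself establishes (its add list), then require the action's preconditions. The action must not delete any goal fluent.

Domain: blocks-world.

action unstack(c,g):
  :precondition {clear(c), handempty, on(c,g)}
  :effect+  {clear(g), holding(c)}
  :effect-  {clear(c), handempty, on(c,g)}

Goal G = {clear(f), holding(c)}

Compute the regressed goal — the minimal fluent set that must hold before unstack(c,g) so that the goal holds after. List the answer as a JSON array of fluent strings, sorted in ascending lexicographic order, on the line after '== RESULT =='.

Compute (G \ add) ∪ pre:
  G ∩ del = {}  (empty — regression defined)
  G \ add = {clear(f), holding(c)} \ {clear(g), holding(c)} = {clear(f)}
  ∪ pre   = {clear(f)} ∪ {clear(c), handempty, on(c,g)}
          = {clear(c), clear(f), handempty, on(c,g)}

== RESULT ==
["clear(c)", "clear(f)", "handempty", "on(c,g)"]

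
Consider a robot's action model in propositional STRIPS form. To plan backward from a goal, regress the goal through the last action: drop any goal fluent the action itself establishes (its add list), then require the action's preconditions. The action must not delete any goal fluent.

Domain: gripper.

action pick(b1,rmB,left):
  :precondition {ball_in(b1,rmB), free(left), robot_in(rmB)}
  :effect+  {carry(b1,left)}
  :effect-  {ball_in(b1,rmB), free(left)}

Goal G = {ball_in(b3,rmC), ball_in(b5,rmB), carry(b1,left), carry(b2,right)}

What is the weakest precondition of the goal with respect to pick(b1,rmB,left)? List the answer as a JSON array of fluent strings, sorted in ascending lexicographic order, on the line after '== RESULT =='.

Regress:
  G ∩ del = {}  (empty — regression defined)
  G \ add = {ball_in(b3,rmC), ball_in(b5,rmB), carry(b1,left), carry(b2,right)} \ {carry(b1,left)} = {ball_in(b3,rmC), ball_in(b5,rmB), carry(b2,right)}
  ∪ pre   = {ball_in(b3,rmC), ball_in(b5,rmB), carry(b2,right)} ∪ {ball_in(b1,rmB), free(left), robot_in(rmB)}
          = {ball_in(b1,rmB), ball_in(b3,rmC), ball_in(b5,rmB), carry(b2,right), free(left), robot_in(rmB)}

== RESULT ==
["ball_in(b1,rmB)", "ball_in(b3,rmC)", "ball_in(b5,rmB)", "carry(b2,right)", "free(left)", "robot_in(rmB)"]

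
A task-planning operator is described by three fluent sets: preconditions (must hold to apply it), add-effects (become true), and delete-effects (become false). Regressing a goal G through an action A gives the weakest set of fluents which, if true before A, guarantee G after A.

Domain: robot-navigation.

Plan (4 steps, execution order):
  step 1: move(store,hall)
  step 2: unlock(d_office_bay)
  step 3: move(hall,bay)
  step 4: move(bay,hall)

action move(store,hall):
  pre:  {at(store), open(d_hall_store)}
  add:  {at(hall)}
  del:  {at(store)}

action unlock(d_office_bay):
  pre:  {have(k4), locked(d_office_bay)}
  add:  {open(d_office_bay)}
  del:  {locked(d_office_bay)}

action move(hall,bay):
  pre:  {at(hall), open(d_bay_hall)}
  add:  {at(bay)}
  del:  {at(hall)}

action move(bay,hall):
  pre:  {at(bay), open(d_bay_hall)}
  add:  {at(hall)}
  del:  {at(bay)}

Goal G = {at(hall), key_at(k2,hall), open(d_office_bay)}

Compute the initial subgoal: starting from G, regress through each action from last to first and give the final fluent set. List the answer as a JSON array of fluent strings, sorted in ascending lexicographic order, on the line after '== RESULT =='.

Work backward from the goal:
  through step 4 (move(bay,hall)): drop {at(hall)}, keep {key_at(k2,hall), open(d_office_bay)}, require {at(bay), open(d_bay_hall)}
    → {at(bay), key_at(k2,hall), open(d_bay_hall), open(d_office_bay)}
  through step 3 (move(hall,bay)): drop {at(bay)}, keep {key_at(k2,hall), open(d_bay_hall), open(d_office_bay)}, require {at(hall), open(d_bay_hall)}
    → {at(hall), key_at(k2,hall), open(d_bay_hall), open(d_office_bay)}
  through step 2 (unlock(d_office_bay)): drop {open(d_office_bay)}, keep {at(hall), key_at(k2,hall), open(d_bay_hall)}, require {have(k4), locked(d_office_bay)}
    → {at(hall), have(k4), key_at(k2,hall), locked(d_office_bay), open(d_bay_hall)}
  through step 1 (move(store,hall)): drop {at(hall)}, keep {have(k4), key_at(k2,hall), locked(d_office_bay), open(d_bay_hall)}, require {at(store), open(d_hall_store)}
    → {at(store), have(k4), key_at(k2,hall), locked(d_office_bay), open(d_bay_hall), open(d_hall_store)}

== RESULT ==
["at(store)", "have(k4)", "key_at(k2,hall)", "locked(d_office_bay)", "open(d_bay_hall)", "open(d_hall_store)"]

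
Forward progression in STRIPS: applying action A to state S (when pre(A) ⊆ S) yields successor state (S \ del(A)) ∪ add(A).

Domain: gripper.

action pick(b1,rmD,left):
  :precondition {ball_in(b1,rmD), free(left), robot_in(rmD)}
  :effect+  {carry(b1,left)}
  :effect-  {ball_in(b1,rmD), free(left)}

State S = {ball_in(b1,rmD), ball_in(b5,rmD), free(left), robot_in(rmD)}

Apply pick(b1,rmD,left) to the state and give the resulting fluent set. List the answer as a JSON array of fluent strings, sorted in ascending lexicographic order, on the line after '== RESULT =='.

Compute (S \ del) ∪ add:
  pre ⊆ S: {ball_in(b1,rmD), free(left), robot_in(rmD)} ⊆ S  — applicable
  S \ del = {ball_in(b5,rmD), robot_in(rmD)}
  ∪ add   = {ball_in(b5,rmD), carry(b1,left), robot_in(rmD)}

== RESULT ==
["ball_in(b5,rmD)", "carry(b1,left)", "robot_in(rmD)"]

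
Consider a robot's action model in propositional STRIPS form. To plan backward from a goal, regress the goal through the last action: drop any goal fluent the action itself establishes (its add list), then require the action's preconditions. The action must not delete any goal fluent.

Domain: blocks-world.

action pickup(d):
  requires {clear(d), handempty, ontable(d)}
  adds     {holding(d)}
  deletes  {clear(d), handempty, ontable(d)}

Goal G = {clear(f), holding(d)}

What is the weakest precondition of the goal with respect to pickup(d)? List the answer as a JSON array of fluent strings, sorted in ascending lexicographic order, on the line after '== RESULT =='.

Regress:
  G ∩ del = {}  (empty — regression defined)
  G \ add = {clear(f), holding(d)} \ {holding(d)} = {clear(f)}
  ∪ pre   = {clear(f)} ∪ {clear(d), handempty, ontable(d)}
          = {clear(d), clear(f), handempty, ontable(d)}

== RESULT ==
["clear(d)", "clear(f)", "handempty", "ontable(d)"]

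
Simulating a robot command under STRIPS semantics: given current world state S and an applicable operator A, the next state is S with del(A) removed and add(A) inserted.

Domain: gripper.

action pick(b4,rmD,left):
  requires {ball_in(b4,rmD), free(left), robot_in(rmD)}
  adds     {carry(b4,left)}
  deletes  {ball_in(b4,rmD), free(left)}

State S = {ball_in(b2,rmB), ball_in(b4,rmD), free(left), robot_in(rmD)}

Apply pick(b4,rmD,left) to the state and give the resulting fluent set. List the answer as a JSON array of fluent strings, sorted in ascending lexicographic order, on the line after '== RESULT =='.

Compute (S \ del) ∪ add:
  pre ⊆ S: {ball_in(b4,rmD), free(left), robot_in(rmD)} ⊆ S  — applicable
  S \ del = {ball_in(b2,rmB), robot_in(rmD)}
  ∪ add   = {ball_in(b2,rmB), carry(b4,left), robot_in(rmD)}

== RESULT ==
["ball_in(b2,rmB)", "carry(b4,left)", "robot_in(rmD)"]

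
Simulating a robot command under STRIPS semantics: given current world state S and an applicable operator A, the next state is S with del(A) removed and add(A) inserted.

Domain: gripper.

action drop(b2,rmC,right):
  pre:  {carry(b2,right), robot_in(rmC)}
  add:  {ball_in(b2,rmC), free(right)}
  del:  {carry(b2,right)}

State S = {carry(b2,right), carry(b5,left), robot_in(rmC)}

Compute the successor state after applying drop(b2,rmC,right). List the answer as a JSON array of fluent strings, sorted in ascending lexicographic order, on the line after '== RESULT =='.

Progress:
  pre ⊆ S: {carry(b2,right), robot_in(rmC)} ⊆ S  — applicable
  S \ del = {carry(b5,left), robot_in(rmC)}
  ∪ add   = {ball_in(b2,rmC), carry(b5,left), free(right), robot_in(rmC)}

== RESULT ==
["ball_in(b2,rmC)", "carry(b5,left)", "free(right)", "robot_in(rmC)"]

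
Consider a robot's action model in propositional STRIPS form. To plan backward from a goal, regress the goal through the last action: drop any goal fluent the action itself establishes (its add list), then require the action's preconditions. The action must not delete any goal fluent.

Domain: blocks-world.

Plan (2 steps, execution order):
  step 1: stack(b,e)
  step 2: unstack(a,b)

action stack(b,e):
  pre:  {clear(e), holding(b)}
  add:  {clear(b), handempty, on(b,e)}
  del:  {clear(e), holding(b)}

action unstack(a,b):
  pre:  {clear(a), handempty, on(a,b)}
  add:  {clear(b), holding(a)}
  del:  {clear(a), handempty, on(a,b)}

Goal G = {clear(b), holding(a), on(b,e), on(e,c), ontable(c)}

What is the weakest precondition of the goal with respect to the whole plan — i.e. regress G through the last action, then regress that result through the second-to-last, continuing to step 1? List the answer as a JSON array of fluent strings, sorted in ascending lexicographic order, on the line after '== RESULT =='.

Work backward from the goal:
  through step 2 (unstack(a,b)): drop {clear(b), holding(a)}, keep {on(b,e), on(e,c), ontable(c)}, require {clear(a), handempty, on(a,b)}
    → {clear(a), handempty, on(a,b), on(b,e), on(e,c), ontable(c)}
  through step 1 (stack(b,e)): drop {handempty, on(b,e)}, keep {clear(a), on(a,b), on(e,c), ontable(c)}, require {clear(e), holding(b)}
    → {clear(a), clear(e), holding(b), on(a,b), on(e,c), ontable(c)}

== RESULT ==
["clear(a)", "clear(e)", "holding(b)", "on(a,b)", "on(e,c)", "ontable(c)"]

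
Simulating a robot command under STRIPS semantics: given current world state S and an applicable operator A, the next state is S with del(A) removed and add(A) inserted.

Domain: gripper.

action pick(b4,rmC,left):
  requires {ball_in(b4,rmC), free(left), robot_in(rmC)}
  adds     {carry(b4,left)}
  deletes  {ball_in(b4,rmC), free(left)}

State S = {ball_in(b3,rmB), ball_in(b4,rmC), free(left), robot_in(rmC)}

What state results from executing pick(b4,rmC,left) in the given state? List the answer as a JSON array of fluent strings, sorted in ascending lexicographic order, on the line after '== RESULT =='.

Compute (S \ del) ∪ add:
  pre ⊆ S: {ball_in(b4,rmC), free(left), robot_in(rmC)} ⊆ S  — applicable
  S \ del = {ball_in(b3,rmB), robot_in(rmC)}
  ∪ add   = {ball_in(b3,rmB), carry(b4,left), robot_in(rmC)}

== RESULT ==
["ball_in(b3,rmB)", "carry(b4,left)", "robot_in(rmC)"]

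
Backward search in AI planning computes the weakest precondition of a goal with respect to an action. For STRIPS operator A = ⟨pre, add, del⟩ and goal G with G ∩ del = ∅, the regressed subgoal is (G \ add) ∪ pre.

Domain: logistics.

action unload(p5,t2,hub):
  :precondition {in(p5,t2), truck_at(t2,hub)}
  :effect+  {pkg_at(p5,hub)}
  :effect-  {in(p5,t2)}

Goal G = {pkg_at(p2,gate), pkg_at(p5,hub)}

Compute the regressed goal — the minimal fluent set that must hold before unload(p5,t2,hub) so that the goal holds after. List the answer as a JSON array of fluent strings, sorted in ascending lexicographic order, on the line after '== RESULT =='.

Compute (G \ add) ∪ pre:
  G ∩ del = {}  (empty — regression defined)
  G \ add = {pkg_at(p2,gate), pkg_at(p5,hub)} \ {pkg_at(p5,hub)} = {pkg_at(p2,gate)}
  ∪ pre   = {pkg_at(p2,gate)} ∪ {in(p5,t2), truck_at(t2,hub)}
          = {in(p5,t2), pkg_at(p2,gate), truck_at(t2,hub)}

== RESULT ==
["in(p5,t2)", "pkg_at(p2,gate)", "truck_at(t2,hub)"]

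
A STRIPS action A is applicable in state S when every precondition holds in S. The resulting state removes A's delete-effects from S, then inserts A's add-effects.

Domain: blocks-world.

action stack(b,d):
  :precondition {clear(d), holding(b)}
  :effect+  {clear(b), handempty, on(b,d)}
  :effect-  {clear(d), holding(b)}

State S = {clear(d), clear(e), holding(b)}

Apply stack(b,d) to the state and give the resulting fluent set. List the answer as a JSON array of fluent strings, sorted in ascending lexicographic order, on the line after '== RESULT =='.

Progress:
  pre ⊆ S: {clear(d), holding(b)} ⊆ S  — applicable
  S \ del = {clear(e)}
  ∪ add   = {clear(b), clear(e), handempty, on(b,d)}

== RESULT ==
["clear(b)", "clear(e)", "handempty", "on(b,d)"]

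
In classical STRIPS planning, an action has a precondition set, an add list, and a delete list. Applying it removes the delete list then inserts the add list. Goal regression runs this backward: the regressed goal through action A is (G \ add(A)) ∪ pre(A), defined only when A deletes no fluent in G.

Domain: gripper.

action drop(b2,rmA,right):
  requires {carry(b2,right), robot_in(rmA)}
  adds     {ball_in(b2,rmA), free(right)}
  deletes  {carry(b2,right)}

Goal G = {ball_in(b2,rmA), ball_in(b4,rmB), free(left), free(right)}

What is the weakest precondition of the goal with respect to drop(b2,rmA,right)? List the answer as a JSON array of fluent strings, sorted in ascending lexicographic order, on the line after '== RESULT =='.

Regress:
  G ∩ del = {}  (empty — regression defined)
  G \ add = {ball_in(b2,rmA), ball_in(b4,rmB), free(left), free(right)} \ {ball_in(b2,rmA), free(right)} = {ball_in(b4,rmB), free(left)}
  ∪ pre   = {ball_in(b4,rmB), free(left)} ∪ {carry(b2,right), robot_in(rmA)}
          = {ball_in(b4,rmB), carry(b2,right), free(left), robot_in(rmA)}

== RESULT ==
["ball_in(b4,rmB)", "carry(b2,right)", "free(left)", "robot_in(rmA)"]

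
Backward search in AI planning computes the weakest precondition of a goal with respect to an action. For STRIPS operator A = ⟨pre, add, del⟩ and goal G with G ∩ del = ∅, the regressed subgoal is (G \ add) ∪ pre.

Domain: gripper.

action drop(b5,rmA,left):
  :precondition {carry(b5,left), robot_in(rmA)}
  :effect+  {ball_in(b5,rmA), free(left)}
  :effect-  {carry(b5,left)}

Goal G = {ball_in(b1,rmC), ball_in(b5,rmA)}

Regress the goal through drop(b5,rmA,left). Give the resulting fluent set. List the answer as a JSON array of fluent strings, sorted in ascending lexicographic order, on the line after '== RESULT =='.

Regress:
  G ∩ del = {}  (empty — regression defined)
  G \ add = {ball_in(b1,rmC), ball_in(b5,rmA)} \ {ball_in(b5,rmA), free(left)} = {ball_in(b1,rmC)}
  ∪ pre   = {ball_in(b1,rmC)} ∪ {carry(b5,left), robot_in(rmA)}
          = {ball_in(b1,rmC), carry(b5,left), robot_in(rmA)}

== RESULT ==
["ball_in(b1,rmC)", "carry(b5,left)", "robot_in(rmA)"]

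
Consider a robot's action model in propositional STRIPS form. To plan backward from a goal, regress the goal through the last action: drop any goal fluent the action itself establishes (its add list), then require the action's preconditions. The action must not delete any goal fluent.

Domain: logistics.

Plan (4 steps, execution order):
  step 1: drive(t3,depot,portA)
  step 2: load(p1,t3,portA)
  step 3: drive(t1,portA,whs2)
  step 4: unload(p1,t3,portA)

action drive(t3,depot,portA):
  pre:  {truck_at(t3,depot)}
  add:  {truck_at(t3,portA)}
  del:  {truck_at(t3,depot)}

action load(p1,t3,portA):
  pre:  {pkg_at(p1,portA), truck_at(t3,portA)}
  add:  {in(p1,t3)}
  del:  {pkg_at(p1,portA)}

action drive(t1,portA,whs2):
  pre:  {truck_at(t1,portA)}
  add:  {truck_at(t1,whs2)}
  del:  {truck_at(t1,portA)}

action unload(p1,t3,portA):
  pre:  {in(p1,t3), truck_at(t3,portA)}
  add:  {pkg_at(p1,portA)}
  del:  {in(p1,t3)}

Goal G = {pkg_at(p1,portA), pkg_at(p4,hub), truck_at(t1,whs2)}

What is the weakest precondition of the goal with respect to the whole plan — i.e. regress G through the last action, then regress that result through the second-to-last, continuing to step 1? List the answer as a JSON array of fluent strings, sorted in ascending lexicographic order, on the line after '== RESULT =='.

Work backward from the goal:
  through step 4 (unload(p1,t3,portA)): drop {pkg_at(p1,portA)}, keep {pkg_at(p4,hub), truck_at(t1,whs2)}, require {in(p1,t3), truck_at(t3,portA)}
    → {in(p1,t3), pkg_at(p4,hub), truck_at(t1,whs2), truck_at(t3,portA)}
  through step 3 (drive(t1,portA,whs2)): drop {truck_at(t1,whs2)}, keep {in(p1,t3), pkg_at(p4,hub), truck_at(t3,portA)}, require {truck_at(t1,portA)}
    → {in(p1,t3), pkg_at(p4,hub), truck_at(t1,portA), truck_at(t3,portA)}
  through step 2 (load(p1,t3,portA)): drop {in(p1,t3)}, keep {pkg_at(p4,hub), truck_at(t1,portA), truck_at(t3,portA)}, require {pkg_at(p1,portA), truck_at(t3,portA)}
    → {pkg_at(p1,portA), pkg_at(p4,hub), truck_at(t1,portA), truck_at(t3,portA)}
  through step 1 (drive(t3,depot,portA)): drop {truck_at(t3,portA)}, keep {pkg_at(p1,portA), pkg_at(p4,hub), truck_at(t1,portA)}, require {truck_at(t3,depot)}
    → {pkg_at(p1,portA), pkg_at(p4,hub), truck_at(t1,portA), truck_at(t3,depot)}

== RESULT ==
["pkg_at(p1,portA)", "pkg_at(p4,hub)", "truck_at(t1,portA)", "truck_at(t3,depot)"]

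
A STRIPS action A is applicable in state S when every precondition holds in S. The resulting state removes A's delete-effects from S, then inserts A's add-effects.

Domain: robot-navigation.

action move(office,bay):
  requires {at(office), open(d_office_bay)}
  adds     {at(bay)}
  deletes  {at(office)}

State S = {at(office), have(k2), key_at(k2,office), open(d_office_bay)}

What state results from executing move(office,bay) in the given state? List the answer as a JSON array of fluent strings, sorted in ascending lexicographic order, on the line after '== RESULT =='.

Compute (S \ del) ∪ add:
  pre ⊆ S: {at(office), open(d_office_bay)} ⊆ S  — applicable
  S \ del = {have(k2), key_at(k2,office), open(d_office_bay)}
  ∪ add   = {at(bay), have(k2), key_at(k2,office), open(d_office_bay)}

== RESULT ==
["at(bay)", "have(k2)", "key_at(k2,office)", "open(d_office_bay)"]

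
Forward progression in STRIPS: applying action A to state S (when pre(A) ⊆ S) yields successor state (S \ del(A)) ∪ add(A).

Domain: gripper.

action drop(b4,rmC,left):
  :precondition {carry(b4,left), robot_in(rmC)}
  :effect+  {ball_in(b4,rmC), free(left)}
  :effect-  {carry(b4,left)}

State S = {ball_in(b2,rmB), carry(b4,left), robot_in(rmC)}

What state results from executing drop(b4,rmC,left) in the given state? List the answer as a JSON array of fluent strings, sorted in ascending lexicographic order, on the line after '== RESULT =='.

Compute (S \ del) ∪ add:
  pre ⊆ S: {carry(b4,left), robot_in(rmC)} ⊆ S  — applicable
  S \ del = {ball_in(b2,rmB), robot_in(rmC)}
  ∪ add   = {ball_in(b2,rmB), ball_in(b4,rmC), free(left), robot_in(rmC)}

== RESULT ==
["ball_in(b2,rmB)", "ball_in(b4,rmC)", "free(left)", "robot_in(rmC)"]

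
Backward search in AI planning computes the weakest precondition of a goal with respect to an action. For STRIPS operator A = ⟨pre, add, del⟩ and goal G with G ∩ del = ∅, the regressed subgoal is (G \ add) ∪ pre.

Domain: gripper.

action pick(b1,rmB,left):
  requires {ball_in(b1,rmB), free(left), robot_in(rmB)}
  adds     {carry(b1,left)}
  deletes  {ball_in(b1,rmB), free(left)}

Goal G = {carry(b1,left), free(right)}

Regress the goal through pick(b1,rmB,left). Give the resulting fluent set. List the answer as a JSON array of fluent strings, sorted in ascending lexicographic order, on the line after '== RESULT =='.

Compute (G \ add) ∪ pre:
  G ∩ del = {}  (empty — regression defined)
  G \ add = {carry(b1,left), free(right)} \ {carry(b1,left)} = {free(right)}
  ∪ pre   = {free(right)} ∪ {ball_in(b1,rmB), free(left), robot_in(rmB)}
          = {ball_in(b1,rmB), free(left), free(right), robot_in(rmB)}

== RESULT ==
["ball_in(b1,rmB)", "free(left)", "free(right)", "robot_in(rmB)"]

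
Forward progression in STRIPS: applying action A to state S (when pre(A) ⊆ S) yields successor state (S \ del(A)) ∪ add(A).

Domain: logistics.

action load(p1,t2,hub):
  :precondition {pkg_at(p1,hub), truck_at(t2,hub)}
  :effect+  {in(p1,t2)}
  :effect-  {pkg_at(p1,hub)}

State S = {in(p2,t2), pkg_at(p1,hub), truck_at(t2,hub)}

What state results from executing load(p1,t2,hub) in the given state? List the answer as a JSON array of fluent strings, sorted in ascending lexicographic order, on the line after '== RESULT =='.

Compute (S \ del) ∪ add:
  pre ⊆ S: {pkg_at(p1,hub), truck_at(t2,hub)} ⊆ S  — applicable
  S \ del = {in(p2,t2), truck_at(t2,hub)}
  ∪ add   = {in(p1,t2), in(p2,t2), truck_at(t2,hub)}

== RESULT ==
["in(p1,t2)", "in(p2,t2)", "truck_at(t2,hub)"]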